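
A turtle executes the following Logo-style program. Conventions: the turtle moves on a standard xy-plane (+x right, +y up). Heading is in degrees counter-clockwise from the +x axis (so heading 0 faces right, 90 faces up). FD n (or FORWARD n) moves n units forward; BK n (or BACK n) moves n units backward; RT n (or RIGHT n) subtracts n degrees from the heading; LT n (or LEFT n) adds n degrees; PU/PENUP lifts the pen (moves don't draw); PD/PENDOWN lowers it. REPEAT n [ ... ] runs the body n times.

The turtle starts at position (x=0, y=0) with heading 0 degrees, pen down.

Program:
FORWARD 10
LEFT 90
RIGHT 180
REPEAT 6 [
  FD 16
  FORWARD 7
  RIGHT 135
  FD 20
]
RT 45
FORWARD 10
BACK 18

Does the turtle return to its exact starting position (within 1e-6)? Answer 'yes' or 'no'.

Executing turtle program step by step:
Start: pos=(0,0), heading=0, pen down
FD 10: (0,0) -> (10,0) [heading=0, draw]
LT 90: heading 0 -> 90
RT 180: heading 90 -> 270
REPEAT 6 [
  -- iteration 1/6 --
  FD 16: (10,0) -> (10,-16) [heading=270, draw]
  FD 7: (10,-16) -> (10,-23) [heading=270, draw]
  RT 135: heading 270 -> 135
  FD 20: (10,-23) -> (-4.142,-8.858) [heading=135, draw]
  -- iteration 2/6 --
  FD 16: (-4.142,-8.858) -> (-15.456,2.456) [heading=135, draw]
  FD 7: (-15.456,2.456) -> (-20.406,7.406) [heading=135, draw]
  RT 135: heading 135 -> 0
  FD 20: (-20.406,7.406) -> (-0.406,7.406) [heading=0, draw]
  -- iteration 3/6 --
  FD 16: (-0.406,7.406) -> (15.594,7.406) [heading=0, draw]
  FD 7: (15.594,7.406) -> (22.594,7.406) [heading=0, draw]
  RT 135: heading 0 -> 225
  FD 20: (22.594,7.406) -> (8.452,-6.737) [heading=225, draw]
  -- iteration 4/6 --
  FD 16: (8.452,-6.737) -> (-2.861,-18.05) [heading=225, draw]
  FD 7: (-2.861,-18.05) -> (-7.811,-23) [heading=225, draw]
  RT 135: heading 225 -> 90
  FD 20: (-7.811,-23) -> (-7.811,-3) [heading=90, draw]
  -- iteration 5/6 --
  FD 16: (-7.811,-3) -> (-7.811,13) [heading=90, draw]
  FD 7: (-7.811,13) -> (-7.811,20) [heading=90, draw]
  RT 135: heading 90 -> 315
  FD 20: (-7.811,20) -> (6.331,5.858) [heading=315, draw]
  -- iteration 6/6 --
  FD 16: (6.331,5.858) -> (17.645,-5.456) [heading=315, draw]
  FD 7: (17.645,-5.456) -> (22.594,-10.406) [heading=315, draw]
  RT 135: heading 315 -> 180
  FD 20: (22.594,-10.406) -> (2.594,-10.406) [heading=180, draw]
]
RT 45: heading 180 -> 135
FD 10: (2.594,-10.406) -> (-4.477,-3.335) [heading=135, draw]
BK 18: (-4.477,-3.335) -> (8.251,-16.062) [heading=135, draw]
Final: pos=(8.251,-16.062), heading=135, 21 segment(s) drawn

Start position: (0, 0)
Final position: (8.251, -16.062)
Distance = 18.058; >= 1e-6 -> NOT closed

Answer: no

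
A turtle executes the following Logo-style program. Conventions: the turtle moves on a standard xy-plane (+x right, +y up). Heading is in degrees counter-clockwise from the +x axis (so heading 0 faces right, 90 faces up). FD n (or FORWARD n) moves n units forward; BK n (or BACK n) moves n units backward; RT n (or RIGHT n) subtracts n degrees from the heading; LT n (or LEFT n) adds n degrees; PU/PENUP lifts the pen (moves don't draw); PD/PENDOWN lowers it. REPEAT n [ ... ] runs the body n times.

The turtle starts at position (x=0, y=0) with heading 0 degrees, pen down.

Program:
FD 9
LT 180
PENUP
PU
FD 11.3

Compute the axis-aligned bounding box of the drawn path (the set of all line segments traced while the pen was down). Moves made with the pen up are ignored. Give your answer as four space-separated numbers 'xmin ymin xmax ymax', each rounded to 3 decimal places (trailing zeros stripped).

Answer: 0 0 9 0

Derivation:
Executing turtle program step by step:
Start: pos=(0,0), heading=0, pen down
FD 9: (0,0) -> (9,0) [heading=0, draw]
LT 180: heading 0 -> 180
PU: pen up
PU: pen up
FD 11.3: (9,0) -> (-2.3,0) [heading=180, move]
Final: pos=(-2.3,0), heading=180, 1 segment(s) drawn

Segment endpoints: x in {0, 9}, y in {0}
xmin=0, ymin=0, xmax=9, ymax=0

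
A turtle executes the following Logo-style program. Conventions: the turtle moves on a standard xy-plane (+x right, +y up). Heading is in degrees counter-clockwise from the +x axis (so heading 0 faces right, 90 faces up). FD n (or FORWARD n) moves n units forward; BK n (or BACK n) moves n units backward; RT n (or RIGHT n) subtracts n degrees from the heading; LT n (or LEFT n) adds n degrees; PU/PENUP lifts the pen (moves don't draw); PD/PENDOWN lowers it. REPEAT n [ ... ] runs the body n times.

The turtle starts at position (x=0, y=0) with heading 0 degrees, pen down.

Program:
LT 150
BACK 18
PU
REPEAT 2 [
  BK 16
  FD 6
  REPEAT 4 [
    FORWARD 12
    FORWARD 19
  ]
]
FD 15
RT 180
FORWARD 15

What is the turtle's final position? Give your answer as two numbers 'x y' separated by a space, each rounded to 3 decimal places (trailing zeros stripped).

Executing turtle program step by step:
Start: pos=(0,0), heading=0, pen down
LT 150: heading 0 -> 150
BK 18: (0,0) -> (15.588,-9) [heading=150, draw]
PU: pen up
REPEAT 2 [
  -- iteration 1/2 --
  BK 16: (15.588,-9) -> (29.445,-17) [heading=150, move]
  FD 6: (29.445,-17) -> (24.249,-14) [heading=150, move]
  REPEAT 4 [
    -- iteration 1/4 --
    FD 12: (24.249,-14) -> (13.856,-8) [heading=150, move]
    FD 19: (13.856,-8) -> (-2.598,1.5) [heading=150, move]
    -- iteration 2/4 --
    FD 12: (-2.598,1.5) -> (-12.99,7.5) [heading=150, move]
    FD 19: (-12.99,7.5) -> (-29.445,17) [heading=150, move]
    -- iteration 3/4 --
    FD 12: (-29.445,17) -> (-39.837,23) [heading=150, move]
    FD 19: (-39.837,23) -> (-56.292,32.5) [heading=150, move]
    -- iteration 4/4 --
    FD 12: (-56.292,32.5) -> (-66.684,38.5) [heading=150, move]
    FD 19: (-66.684,38.5) -> (-83.138,48) [heading=150, move]
  ]
  -- iteration 2/2 --
  BK 16: (-83.138,48) -> (-69.282,40) [heading=150, move]
  FD 6: (-69.282,40) -> (-74.478,43) [heading=150, move]
  REPEAT 4 [
    -- iteration 1/4 --
    FD 12: (-74.478,43) -> (-84.87,49) [heading=150, move]
    FD 19: (-84.87,49) -> (-101.325,58.5) [heading=150, move]
    -- iteration 2/4 --
    FD 12: (-101.325,58.5) -> (-111.717,64.5) [heading=150, move]
    FD 19: (-111.717,64.5) -> (-128.172,74) [heading=150, move]
    -- iteration 3/4 --
    FD 12: (-128.172,74) -> (-138.564,80) [heading=150, move]
    FD 19: (-138.564,80) -> (-155.019,89.5) [heading=150, move]
    -- iteration 4/4 --
    FD 12: (-155.019,89.5) -> (-165.411,95.5) [heading=150, move]
    FD 19: (-165.411,95.5) -> (-181.865,105) [heading=150, move]
  ]
]
FD 15: (-181.865,105) -> (-194.856,112.5) [heading=150, move]
RT 180: heading 150 -> 330
FD 15: (-194.856,112.5) -> (-181.865,105) [heading=330, move]
Final: pos=(-181.865,105), heading=330, 1 segment(s) drawn

Answer: -181.865 105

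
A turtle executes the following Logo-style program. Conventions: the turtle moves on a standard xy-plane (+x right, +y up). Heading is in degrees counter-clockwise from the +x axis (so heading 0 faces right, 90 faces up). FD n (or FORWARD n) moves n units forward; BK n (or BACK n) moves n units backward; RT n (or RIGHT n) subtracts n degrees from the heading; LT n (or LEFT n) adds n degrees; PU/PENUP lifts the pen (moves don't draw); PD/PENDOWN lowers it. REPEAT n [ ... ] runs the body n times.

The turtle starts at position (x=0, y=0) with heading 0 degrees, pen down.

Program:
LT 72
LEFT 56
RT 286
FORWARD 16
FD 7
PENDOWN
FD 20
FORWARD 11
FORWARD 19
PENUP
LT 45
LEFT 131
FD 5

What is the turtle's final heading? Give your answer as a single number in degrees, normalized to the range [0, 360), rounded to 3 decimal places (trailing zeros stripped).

Executing turtle program step by step:
Start: pos=(0,0), heading=0, pen down
LT 72: heading 0 -> 72
LT 56: heading 72 -> 128
RT 286: heading 128 -> 202
FD 16: (0,0) -> (-14.835,-5.994) [heading=202, draw]
FD 7: (-14.835,-5.994) -> (-21.325,-8.616) [heading=202, draw]
PD: pen down
FD 20: (-21.325,-8.616) -> (-39.869,-16.108) [heading=202, draw]
FD 11: (-39.869,-16.108) -> (-50.068,-20.229) [heading=202, draw]
FD 19: (-50.068,-20.229) -> (-67.684,-27.346) [heading=202, draw]
PU: pen up
LT 45: heading 202 -> 247
LT 131: heading 247 -> 18
FD 5: (-67.684,-27.346) -> (-62.929,-25.801) [heading=18, move]
Final: pos=(-62.929,-25.801), heading=18, 5 segment(s) drawn

Answer: 18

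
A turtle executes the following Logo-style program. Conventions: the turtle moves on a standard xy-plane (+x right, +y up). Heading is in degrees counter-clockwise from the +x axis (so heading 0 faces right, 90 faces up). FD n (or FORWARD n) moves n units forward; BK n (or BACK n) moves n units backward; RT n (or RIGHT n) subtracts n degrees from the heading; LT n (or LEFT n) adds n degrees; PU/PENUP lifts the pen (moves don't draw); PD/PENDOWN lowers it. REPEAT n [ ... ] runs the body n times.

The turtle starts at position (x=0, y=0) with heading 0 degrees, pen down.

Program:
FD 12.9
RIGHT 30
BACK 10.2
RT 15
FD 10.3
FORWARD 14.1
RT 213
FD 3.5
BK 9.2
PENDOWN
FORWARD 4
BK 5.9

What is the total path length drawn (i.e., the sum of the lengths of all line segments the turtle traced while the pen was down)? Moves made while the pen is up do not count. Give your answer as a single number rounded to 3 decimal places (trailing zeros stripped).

Answer: 70.1

Derivation:
Executing turtle program step by step:
Start: pos=(0,0), heading=0, pen down
FD 12.9: (0,0) -> (12.9,0) [heading=0, draw]
RT 30: heading 0 -> 330
BK 10.2: (12.9,0) -> (4.067,5.1) [heading=330, draw]
RT 15: heading 330 -> 315
FD 10.3: (4.067,5.1) -> (11.35,-2.183) [heading=315, draw]
FD 14.1: (11.35,-2.183) -> (21.32,-12.153) [heading=315, draw]
RT 213: heading 315 -> 102
FD 3.5: (21.32,-12.153) -> (20.592,-8.73) [heading=102, draw]
BK 9.2: (20.592,-8.73) -> (22.505,-17.729) [heading=102, draw]
PD: pen down
FD 4: (22.505,-17.729) -> (21.673,-13.816) [heading=102, draw]
BK 5.9: (21.673,-13.816) -> (22.9,-19.587) [heading=102, draw]
Final: pos=(22.9,-19.587), heading=102, 8 segment(s) drawn

Segment lengths:
  seg 1: (0,0) -> (12.9,0), length = 12.9
  seg 2: (12.9,0) -> (4.067,5.1), length = 10.2
  seg 3: (4.067,5.1) -> (11.35,-2.183), length = 10.3
  seg 4: (11.35,-2.183) -> (21.32,-12.153), length = 14.1
  seg 5: (21.32,-12.153) -> (20.592,-8.73), length = 3.5
  seg 6: (20.592,-8.73) -> (22.505,-17.729), length = 9.2
  seg 7: (22.505,-17.729) -> (21.673,-13.816), length = 4
  seg 8: (21.673,-13.816) -> (22.9,-19.587), length = 5.9
Total = 70.1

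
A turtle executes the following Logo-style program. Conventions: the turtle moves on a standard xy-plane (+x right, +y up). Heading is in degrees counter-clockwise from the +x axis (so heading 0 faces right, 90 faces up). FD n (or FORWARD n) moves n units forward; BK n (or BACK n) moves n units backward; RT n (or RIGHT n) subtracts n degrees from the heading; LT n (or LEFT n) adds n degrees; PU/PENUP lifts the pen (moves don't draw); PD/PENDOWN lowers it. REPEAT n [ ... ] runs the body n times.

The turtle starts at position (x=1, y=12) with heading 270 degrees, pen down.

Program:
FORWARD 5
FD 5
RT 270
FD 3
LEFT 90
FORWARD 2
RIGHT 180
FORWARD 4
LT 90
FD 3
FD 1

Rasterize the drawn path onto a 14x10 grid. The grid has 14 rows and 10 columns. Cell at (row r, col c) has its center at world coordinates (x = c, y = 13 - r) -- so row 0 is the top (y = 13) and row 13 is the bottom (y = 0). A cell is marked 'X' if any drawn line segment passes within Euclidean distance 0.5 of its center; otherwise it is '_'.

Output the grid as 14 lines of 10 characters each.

Segment 0: (1,12) -> (1,7)
Segment 1: (1,7) -> (1,2)
Segment 2: (1,2) -> (4,2)
Segment 3: (4,2) -> (4,4)
Segment 4: (4,4) -> (4,0)
Segment 5: (4,0) -> (7,0)
Segment 6: (7,0) -> (8,0)

Answer: __________
_X________
_X________
_X________
_X________
_X________
_X________
_X________
_X________
_X__X_____
_X__X_____
_XXXX_____
____X_____
____XXXXX_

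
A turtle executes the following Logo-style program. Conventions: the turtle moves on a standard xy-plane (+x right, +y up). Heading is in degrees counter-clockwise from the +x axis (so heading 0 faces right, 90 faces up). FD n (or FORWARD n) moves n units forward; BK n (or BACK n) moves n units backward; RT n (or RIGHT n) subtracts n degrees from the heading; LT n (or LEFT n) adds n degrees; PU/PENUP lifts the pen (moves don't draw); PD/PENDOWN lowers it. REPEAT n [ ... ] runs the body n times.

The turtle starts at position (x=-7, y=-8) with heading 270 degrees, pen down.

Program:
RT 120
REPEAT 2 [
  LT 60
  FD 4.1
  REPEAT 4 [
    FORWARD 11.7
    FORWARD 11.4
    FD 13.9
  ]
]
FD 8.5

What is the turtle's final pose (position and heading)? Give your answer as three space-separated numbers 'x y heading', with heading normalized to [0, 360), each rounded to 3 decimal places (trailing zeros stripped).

Executing turtle program step by step:
Start: pos=(-7,-8), heading=270, pen down
RT 120: heading 270 -> 150
REPEAT 2 [
  -- iteration 1/2 --
  LT 60: heading 150 -> 210
  FD 4.1: (-7,-8) -> (-10.551,-10.05) [heading=210, draw]
  REPEAT 4 [
    -- iteration 1/4 --
    FD 11.7: (-10.551,-10.05) -> (-20.683,-15.9) [heading=210, draw]
    FD 11.4: (-20.683,-15.9) -> (-30.556,-21.6) [heading=210, draw]
    FD 13.9: (-30.556,-21.6) -> (-42.594,-28.55) [heading=210, draw]
    -- iteration 2/4 --
    FD 11.7: (-42.594,-28.55) -> (-52.726,-34.4) [heading=210, draw]
    FD 11.4: (-52.726,-34.4) -> (-62.599,-40.1) [heading=210, draw]
    FD 13.9: (-62.599,-40.1) -> (-74.637,-47.05) [heading=210, draw]
    -- iteration 3/4 --
    FD 11.7: (-74.637,-47.05) -> (-84.769,-52.9) [heading=210, draw]
    FD 11.4: (-84.769,-52.9) -> (-94.642,-58.6) [heading=210, draw]
    FD 13.9: (-94.642,-58.6) -> (-106.68,-65.55) [heading=210, draw]
    -- iteration 4/4 --
    FD 11.7: (-106.68,-65.55) -> (-116.812,-71.4) [heading=210, draw]
    FD 11.4: (-116.812,-71.4) -> (-126.685,-77.1) [heading=210, draw]
    FD 13.9: (-126.685,-77.1) -> (-138.722,-84.05) [heading=210, draw]
  ]
  -- iteration 2/2 --
  LT 60: heading 210 -> 270
  FD 4.1: (-138.722,-84.05) -> (-138.722,-88.15) [heading=270, draw]
  REPEAT 4 [
    -- iteration 1/4 --
    FD 11.7: (-138.722,-88.15) -> (-138.722,-99.85) [heading=270, draw]
    FD 11.4: (-138.722,-99.85) -> (-138.722,-111.25) [heading=270, draw]
    FD 13.9: (-138.722,-111.25) -> (-138.722,-125.15) [heading=270, draw]
    -- iteration 2/4 --
    FD 11.7: (-138.722,-125.15) -> (-138.722,-136.85) [heading=270, draw]
    FD 11.4: (-138.722,-136.85) -> (-138.722,-148.25) [heading=270, draw]
    FD 13.9: (-138.722,-148.25) -> (-138.722,-162.15) [heading=270, draw]
    -- iteration 3/4 --
    FD 11.7: (-138.722,-162.15) -> (-138.722,-173.85) [heading=270, draw]
    FD 11.4: (-138.722,-173.85) -> (-138.722,-185.25) [heading=270, draw]
    FD 13.9: (-138.722,-185.25) -> (-138.722,-199.15) [heading=270, draw]
    -- iteration 4/4 --
    FD 11.7: (-138.722,-199.15) -> (-138.722,-210.85) [heading=270, draw]
    FD 11.4: (-138.722,-210.85) -> (-138.722,-222.25) [heading=270, draw]
    FD 13.9: (-138.722,-222.25) -> (-138.722,-236.15) [heading=270, draw]
  ]
]
FD 8.5: (-138.722,-236.15) -> (-138.722,-244.65) [heading=270, draw]
Final: pos=(-138.722,-244.65), heading=270, 27 segment(s) drawn

Answer: -138.722 -244.65 270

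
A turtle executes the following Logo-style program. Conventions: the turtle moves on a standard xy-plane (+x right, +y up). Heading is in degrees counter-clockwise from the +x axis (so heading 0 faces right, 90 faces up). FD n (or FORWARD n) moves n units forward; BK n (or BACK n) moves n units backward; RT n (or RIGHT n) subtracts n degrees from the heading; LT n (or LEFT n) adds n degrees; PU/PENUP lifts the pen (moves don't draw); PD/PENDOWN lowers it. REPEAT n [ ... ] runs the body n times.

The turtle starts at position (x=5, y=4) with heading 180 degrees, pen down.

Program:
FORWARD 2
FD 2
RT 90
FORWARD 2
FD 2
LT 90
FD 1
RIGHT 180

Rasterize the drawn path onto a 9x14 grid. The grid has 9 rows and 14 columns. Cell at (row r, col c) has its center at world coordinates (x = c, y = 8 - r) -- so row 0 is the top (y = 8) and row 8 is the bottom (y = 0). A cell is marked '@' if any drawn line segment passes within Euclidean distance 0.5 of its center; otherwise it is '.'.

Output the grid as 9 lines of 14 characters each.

Segment 0: (5,4) -> (3,4)
Segment 1: (3,4) -> (1,4)
Segment 2: (1,4) -> (1,6)
Segment 3: (1,6) -> (1,8)
Segment 4: (1,8) -> (0,8)

Answer: @@............
.@............
.@............
.@............
.@@@@@........
..............
..............
..............
..............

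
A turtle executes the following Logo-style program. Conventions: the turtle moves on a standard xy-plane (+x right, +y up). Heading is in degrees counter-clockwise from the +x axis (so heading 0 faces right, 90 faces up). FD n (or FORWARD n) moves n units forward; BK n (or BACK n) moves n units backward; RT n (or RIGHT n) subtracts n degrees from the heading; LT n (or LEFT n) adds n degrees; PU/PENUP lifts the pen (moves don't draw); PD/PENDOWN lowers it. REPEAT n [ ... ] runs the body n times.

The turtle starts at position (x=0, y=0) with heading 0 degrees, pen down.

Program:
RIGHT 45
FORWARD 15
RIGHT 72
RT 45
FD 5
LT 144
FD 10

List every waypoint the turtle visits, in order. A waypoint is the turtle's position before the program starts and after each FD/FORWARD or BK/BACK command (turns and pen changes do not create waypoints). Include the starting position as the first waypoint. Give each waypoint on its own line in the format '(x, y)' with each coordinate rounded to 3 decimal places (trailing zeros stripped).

Answer: (0, 0)
(10.607, -10.607)
(5.851, -12.152)
(15.362, -15.242)

Derivation:
Executing turtle program step by step:
Start: pos=(0,0), heading=0, pen down
RT 45: heading 0 -> 315
FD 15: (0,0) -> (10.607,-10.607) [heading=315, draw]
RT 72: heading 315 -> 243
RT 45: heading 243 -> 198
FD 5: (10.607,-10.607) -> (5.851,-12.152) [heading=198, draw]
LT 144: heading 198 -> 342
FD 10: (5.851,-12.152) -> (15.362,-15.242) [heading=342, draw]
Final: pos=(15.362,-15.242), heading=342, 3 segment(s) drawn
Waypoints (4 total):
(0, 0)
(10.607, -10.607)
(5.851, -12.152)
(15.362, -15.242)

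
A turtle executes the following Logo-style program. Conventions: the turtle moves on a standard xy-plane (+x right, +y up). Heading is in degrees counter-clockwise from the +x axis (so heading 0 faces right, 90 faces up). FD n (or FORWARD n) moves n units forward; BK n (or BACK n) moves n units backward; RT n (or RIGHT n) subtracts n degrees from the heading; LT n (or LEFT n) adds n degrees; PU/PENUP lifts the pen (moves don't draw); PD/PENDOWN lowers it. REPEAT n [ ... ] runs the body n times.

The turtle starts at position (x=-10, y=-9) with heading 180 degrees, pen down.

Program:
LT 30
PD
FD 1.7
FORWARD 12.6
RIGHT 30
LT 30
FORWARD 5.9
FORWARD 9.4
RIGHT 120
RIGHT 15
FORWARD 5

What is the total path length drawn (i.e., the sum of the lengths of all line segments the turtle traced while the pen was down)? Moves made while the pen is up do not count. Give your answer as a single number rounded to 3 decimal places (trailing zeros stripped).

Answer: 34.6

Derivation:
Executing turtle program step by step:
Start: pos=(-10,-9), heading=180, pen down
LT 30: heading 180 -> 210
PD: pen down
FD 1.7: (-10,-9) -> (-11.472,-9.85) [heading=210, draw]
FD 12.6: (-11.472,-9.85) -> (-22.384,-16.15) [heading=210, draw]
RT 30: heading 210 -> 180
LT 30: heading 180 -> 210
FD 5.9: (-22.384,-16.15) -> (-27.494,-19.1) [heading=210, draw]
FD 9.4: (-27.494,-19.1) -> (-35.634,-23.8) [heading=210, draw]
RT 120: heading 210 -> 90
RT 15: heading 90 -> 75
FD 5: (-35.634,-23.8) -> (-34.34,-18.97) [heading=75, draw]
Final: pos=(-34.34,-18.97), heading=75, 5 segment(s) drawn

Segment lengths:
  seg 1: (-10,-9) -> (-11.472,-9.85), length = 1.7
  seg 2: (-11.472,-9.85) -> (-22.384,-16.15), length = 12.6
  seg 3: (-22.384,-16.15) -> (-27.494,-19.1), length = 5.9
  seg 4: (-27.494,-19.1) -> (-35.634,-23.8), length = 9.4
  seg 5: (-35.634,-23.8) -> (-34.34,-18.97), length = 5
Total = 34.6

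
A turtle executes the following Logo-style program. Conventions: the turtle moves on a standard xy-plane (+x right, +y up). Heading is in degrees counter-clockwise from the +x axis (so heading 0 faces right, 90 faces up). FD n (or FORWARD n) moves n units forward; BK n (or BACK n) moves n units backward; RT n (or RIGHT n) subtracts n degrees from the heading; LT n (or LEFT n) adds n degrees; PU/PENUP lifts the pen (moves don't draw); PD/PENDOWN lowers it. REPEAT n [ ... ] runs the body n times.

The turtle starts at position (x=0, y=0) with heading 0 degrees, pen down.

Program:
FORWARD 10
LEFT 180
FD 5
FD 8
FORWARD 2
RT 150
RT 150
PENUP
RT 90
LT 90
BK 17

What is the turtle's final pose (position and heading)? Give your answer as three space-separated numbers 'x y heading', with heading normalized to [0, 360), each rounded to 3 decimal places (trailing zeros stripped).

Executing turtle program step by step:
Start: pos=(0,0), heading=0, pen down
FD 10: (0,0) -> (10,0) [heading=0, draw]
LT 180: heading 0 -> 180
FD 5: (10,0) -> (5,0) [heading=180, draw]
FD 8: (5,0) -> (-3,0) [heading=180, draw]
FD 2: (-3,0) -> (-5,0) [heading=180, draw]
RT 150: heading 180 -> 30
RT 150: heading 30 -> 240
PU: pen up
RT 90: heading 240 -> 150
LT 90: heading 150 -> 240
BK 17: (-5,0) -> (3.5,14.722) [heading=240, move]
Final: pos=(3.5,14.722), heading=240, 4 segment(s) drawn

Answer: 3.5 14.722 240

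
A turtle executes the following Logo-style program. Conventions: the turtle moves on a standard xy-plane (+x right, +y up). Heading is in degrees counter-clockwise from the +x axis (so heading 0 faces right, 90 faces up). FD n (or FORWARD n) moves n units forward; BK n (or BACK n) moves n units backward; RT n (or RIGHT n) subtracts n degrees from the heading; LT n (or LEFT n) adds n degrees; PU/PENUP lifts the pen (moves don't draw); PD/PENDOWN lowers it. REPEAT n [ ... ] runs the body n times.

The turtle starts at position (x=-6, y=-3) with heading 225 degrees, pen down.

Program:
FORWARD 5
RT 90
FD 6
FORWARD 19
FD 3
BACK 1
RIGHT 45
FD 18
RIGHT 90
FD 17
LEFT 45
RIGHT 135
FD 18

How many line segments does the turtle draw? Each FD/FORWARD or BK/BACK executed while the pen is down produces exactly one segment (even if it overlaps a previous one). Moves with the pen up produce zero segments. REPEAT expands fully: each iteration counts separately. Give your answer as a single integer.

Executing turtle program step by step:
Start: pos=(-6,-3), heading=225, pen down
FD 5: (-6,-3) -> (-9.536,-6.536) [heading=225, draw]
RT 90: heading 225 -> 135
FD 6: (-9.536,-6.536) -> (-13.778,-2.293) [heading=135, draw]
FD 19: (-13.778,-2.293) -> (-27.213,11.142) [heading=135, draw]
FD 3: (-27.213,11.142) -> (-29.335,13.263) [heading=135, draw]
BK 1: (-29.335,13.263) -> (-28.627,12.556) [heading=135, draw]
RT 45: heading 135 -> 90
FD 18: (-28.627,12.556) -> (-28.627,30.556) [heading=90, draw]
RT 90: heading 90 -> 0
FD 17: (-28.627,30.556) -> (-11.627,30.556) [heading=0, draw]
LT 45: heading 0 -> 45
RT 135: heading 45 -> 270
FD 18: (-11.627,30.556) -> (-11.627,12.556) [heading=270, draw]
Final: pos=(-11.627,12.556), heading=270, 8 segment(s) drawn
Segments drawn: 8

Answer: 8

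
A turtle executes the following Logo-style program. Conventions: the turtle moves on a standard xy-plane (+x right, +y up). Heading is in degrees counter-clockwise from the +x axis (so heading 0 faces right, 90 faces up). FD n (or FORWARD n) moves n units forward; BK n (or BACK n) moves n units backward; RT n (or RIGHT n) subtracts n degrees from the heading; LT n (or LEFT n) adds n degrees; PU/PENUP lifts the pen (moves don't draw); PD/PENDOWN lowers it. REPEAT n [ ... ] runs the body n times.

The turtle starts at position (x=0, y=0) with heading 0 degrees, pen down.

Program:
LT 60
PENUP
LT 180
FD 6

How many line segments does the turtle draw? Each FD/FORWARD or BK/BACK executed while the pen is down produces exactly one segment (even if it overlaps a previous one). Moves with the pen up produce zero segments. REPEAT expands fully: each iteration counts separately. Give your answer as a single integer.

Answer: 0

Derivation:
Executing turtle program step by step:
Start: pos=(0,0), heading=0, pen down
LT 60: heading 0 -> 60
PU: pen up
LT 180: heading 60 -> 240
FD 6: (0,0) -> (-3,-5.196) [heading=240, move]
Final: pos=(-3,-5.196), heading=240, 0 segment(s) drawn
Segments drawn: 0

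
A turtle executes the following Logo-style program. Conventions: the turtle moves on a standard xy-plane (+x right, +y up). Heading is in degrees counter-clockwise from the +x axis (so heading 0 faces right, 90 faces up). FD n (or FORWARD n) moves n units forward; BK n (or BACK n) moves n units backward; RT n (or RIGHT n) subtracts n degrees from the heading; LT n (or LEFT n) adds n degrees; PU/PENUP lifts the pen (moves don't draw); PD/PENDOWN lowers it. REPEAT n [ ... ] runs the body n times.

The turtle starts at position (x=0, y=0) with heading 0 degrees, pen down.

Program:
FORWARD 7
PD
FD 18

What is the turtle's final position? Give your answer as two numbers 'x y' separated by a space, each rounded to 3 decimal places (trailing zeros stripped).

Answer: 25 0

Derivation:
Executing turtle program step by step:
Start: pos=(0,0), heading=0, pen down
FD 7: (0,0) -> (7,0) [heading=0, draw]
PD: pen down
FD 18: (7,0) -> (25,0) [heading=0, draw]
Final: pos=(25,0), heading=0, 2 segment(s) drawn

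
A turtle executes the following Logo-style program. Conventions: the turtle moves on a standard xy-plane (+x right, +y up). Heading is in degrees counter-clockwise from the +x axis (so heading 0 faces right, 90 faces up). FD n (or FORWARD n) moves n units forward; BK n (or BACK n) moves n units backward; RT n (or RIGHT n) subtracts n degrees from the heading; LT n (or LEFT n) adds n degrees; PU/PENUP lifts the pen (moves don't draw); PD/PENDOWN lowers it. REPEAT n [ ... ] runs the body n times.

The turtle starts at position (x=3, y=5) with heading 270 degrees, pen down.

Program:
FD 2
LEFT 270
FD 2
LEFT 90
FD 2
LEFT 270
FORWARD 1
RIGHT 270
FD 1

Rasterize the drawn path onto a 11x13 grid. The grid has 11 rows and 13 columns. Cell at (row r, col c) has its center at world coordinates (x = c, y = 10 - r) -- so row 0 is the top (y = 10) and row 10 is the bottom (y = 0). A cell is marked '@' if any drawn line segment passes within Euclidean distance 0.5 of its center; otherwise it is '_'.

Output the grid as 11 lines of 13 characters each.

Answer: _____________
_____________
_____________
_____________
_____________
___@_________
___@_________
_@@@_________
_@___________
@@___________
@____________

Derivation:
Segment 0: (3,5) -> (3,3)
Segment 1: (3,3) -> (1,3)
Segment 2: (1,3) -> (1,1)
Segment 3: (1,1) -> (-0,1)
Segment 4: (-0,1) -> (-0,0)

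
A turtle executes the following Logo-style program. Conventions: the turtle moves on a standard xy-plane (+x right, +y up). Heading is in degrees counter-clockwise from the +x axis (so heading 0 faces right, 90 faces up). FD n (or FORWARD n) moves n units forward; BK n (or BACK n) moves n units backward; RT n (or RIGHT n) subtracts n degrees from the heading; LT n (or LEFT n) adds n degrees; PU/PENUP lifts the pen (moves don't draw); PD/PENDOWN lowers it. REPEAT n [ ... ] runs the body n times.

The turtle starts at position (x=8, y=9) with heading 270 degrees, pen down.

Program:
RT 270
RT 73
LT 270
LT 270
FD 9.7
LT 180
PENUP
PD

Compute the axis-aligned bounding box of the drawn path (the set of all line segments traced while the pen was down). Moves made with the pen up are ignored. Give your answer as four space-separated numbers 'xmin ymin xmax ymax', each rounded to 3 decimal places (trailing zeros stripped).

Executing turtle program step by step:
Start: pos=(8,9), heading=270, pen down
RT 270: heading 270 -> 0
RT 73: heading 0 -> 287
LT 270: heading 287 -> 197
LT 270: heading 197 -> 107
FD 9.7: (8,9) -> (5.164,18.276) [heading=107, draw]
LT 180: heading 107 -> 287
PU: pen up
PD: pen down
Final: pos=(5.164,18.276), heading=287, 1 segment(s) drawn

Segment endpoints: x in {5.164, 8}, y in {9, 18.276}
xmin=5.164, ymin=9, xmax=8, ymax=18.276

Answer: 5.164 9 8 18.276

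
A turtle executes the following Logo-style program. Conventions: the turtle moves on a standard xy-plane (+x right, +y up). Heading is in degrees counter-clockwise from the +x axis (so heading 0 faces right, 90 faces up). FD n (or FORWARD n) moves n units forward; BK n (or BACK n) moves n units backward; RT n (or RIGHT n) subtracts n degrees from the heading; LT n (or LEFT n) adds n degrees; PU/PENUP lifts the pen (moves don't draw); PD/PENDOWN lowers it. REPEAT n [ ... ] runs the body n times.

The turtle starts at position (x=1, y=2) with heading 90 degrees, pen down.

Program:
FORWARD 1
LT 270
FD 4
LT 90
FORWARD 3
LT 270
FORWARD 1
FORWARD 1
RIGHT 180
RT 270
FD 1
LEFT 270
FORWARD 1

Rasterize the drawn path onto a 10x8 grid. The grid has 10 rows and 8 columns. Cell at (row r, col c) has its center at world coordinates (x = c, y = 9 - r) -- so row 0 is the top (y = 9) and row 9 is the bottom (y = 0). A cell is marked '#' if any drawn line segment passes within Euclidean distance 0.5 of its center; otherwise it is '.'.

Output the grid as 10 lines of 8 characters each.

Answer: ........
........
........
.....###
.....###
.....#..
.#####..
.#......
........
........

Derivation:
Segment 0: (1,2) -> (1,3)
Segment 1: (1,3) -> (5,3)
Segment 2: (5,3) -> (5,6)
Segment 3: (5,6) -> (6,6)
Segment 4: (6,6) -> (7,6)
Segment 5: (7,6) -> (7,5)
Segment 6: (7,5) -> (6,5)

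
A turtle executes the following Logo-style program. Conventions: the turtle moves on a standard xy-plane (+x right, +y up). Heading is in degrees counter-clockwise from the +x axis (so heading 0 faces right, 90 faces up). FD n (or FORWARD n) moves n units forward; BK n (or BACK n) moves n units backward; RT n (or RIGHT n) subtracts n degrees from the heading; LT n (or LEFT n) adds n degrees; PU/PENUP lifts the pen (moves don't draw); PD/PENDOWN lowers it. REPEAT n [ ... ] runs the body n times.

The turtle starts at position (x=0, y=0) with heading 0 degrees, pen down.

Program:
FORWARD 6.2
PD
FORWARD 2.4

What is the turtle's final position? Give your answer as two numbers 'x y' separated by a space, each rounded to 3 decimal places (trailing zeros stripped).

Executing turtle program step by step:
Start: pos=(0,0), heading=0, pen down
FD 6.2: (0,0) -> (6.2,0) [heading=0, draw]
PD: pen down
FD 2.4: (6.2,0) -> (8.6,0) [heading=0, draw]
Final: pos=(8.6,0), heading=0, 2 segment(s) drawn

Answer: 8.6 0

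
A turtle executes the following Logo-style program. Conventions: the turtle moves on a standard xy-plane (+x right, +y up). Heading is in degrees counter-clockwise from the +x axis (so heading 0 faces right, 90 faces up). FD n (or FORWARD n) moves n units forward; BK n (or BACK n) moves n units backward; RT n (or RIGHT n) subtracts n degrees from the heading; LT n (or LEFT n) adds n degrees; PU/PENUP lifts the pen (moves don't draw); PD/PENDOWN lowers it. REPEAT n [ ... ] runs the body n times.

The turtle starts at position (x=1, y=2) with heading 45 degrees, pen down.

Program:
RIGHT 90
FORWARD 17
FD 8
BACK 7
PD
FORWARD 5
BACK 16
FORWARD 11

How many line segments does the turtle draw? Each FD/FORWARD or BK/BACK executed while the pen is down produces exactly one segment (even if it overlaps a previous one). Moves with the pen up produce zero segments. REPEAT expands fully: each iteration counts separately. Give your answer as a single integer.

Executing turtle program step by step:
Start: pos=(1,2), heading=45, pen down
RT 90: heading 45 -> 315
FD 17: (1,2) -> (13.021,-10.021) [heading=315, draw]
FD 8: (13.021,-10.021) -> (18.678,-15.678) [heading=315, draw]
BK 7: (18.678,-15.678) -> (13.728,-10.728) [heading=315, draw]
PD: pen down
FD 5: (13.728,-10.728) -> (17.263,-14.263) [heading=315, draw]
BK 16: (17.263,-14.263) -> (5.95,-2.95) [heading=315, draw]
FD 11: (5.95,-2.95) -> (13.728,-10.728) [heading=315, draw]
Final: pos=(13.728,-10.728), heading=315, 6 segment(s) drawn
Segments drawn: 6

Answer: 6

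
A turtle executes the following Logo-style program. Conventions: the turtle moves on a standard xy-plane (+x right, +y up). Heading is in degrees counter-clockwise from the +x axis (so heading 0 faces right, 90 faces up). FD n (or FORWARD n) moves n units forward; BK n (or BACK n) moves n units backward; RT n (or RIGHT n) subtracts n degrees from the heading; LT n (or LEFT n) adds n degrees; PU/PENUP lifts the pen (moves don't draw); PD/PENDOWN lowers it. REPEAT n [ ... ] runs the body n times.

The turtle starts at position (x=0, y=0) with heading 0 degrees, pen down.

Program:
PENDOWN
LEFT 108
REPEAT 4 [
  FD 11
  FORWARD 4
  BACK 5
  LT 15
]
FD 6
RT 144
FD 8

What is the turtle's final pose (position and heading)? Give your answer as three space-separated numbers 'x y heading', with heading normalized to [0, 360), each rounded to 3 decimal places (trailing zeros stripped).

Executing turtle program step by step:
Start: pos=(0,0), heading=0, pen down
PD: pen down
LT 108: heading 0 -> 108
REPEAT 4 [
  -- iteration 1/4 --
  FD 11: (0,0) -> (-3.399,10.462) [heading=108, draw]
  FD 4: (-3.399,10.462) -> (-4.635,14.266) [heading=108, draw]
  BK 5: (-4.635,14.266) -> (-3.09,9.511) [heading=108, draw]
  LT 15: heading 108 -> 123
  -- iteration 2/4 --
  FD 11: (-3.09,9.511) -> (-9.081,18.736) [heading=123, draw]
  FD 4: (-9.081,18.736) -> (-11.26,22.091) [heading=123, draw]
  BK 5: (-11.26,22.091) -> (-8.537,17.897) [heading=123, draw]
  LT 15: heading 123 -> 138
  -- iteration 3/4 --
  FD 11: (-8.537,17.897) -> (-16.711,25.258) [heading=138, draw]
  FD 4: (-16.711,25.258) -> (-19.684,27.934) [heading=138, draw]
  BK 5: (-19.684,27.934) -> (-15.968,24.589) [heading=138, draw]
  LT 15: heading 138 -> 153
  -- iteration 4/4 --
  FD 11: (-15.968,24.589) -> (-25.769,29.582) [heading=153, draw]
  FD 4: (-25.769,29.582) -> (-29.333,31.398) [heading=153, draw]
  BK 5: (-29.333,31.398) -> (-24.878,29.128) [heading=153, draw]
  LT 15: heading 153 -> 168
]
FD 6: (-24.878,29.128) -> (-30.747,30.376) [heading=168, draw]
RT 144: heading 168 -> 24
FD 8: (-30.747,30.376) -> (-23.439,33.63) [heading=24, draw]
Final: pos=(-23.439,33.63), heading=24, 14 segment(s) drawn

Answer: -23.439 33.63 24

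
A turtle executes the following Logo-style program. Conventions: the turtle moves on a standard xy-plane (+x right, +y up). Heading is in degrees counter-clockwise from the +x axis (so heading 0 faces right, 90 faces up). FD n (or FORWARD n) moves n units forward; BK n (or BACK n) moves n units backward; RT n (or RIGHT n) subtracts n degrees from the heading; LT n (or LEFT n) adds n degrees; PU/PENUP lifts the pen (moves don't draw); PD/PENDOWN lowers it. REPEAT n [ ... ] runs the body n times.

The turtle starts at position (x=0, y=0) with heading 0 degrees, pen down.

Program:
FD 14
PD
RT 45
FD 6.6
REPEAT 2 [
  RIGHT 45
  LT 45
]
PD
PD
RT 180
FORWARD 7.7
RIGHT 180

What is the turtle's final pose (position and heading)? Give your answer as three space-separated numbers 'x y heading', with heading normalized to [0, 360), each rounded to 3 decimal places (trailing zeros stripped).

Answer: 13.222 0.778 315

Derivation:
Executing turtle program step by step:
Start: pos=(0,0), heading=0, pen down
FD 14: (0,0) -> (14,0) [heading=0, draw]
PD: pen down
RT 45: heading 0 -> 315
FD 6.6: (14,0) -> (18.667,-4.667) [heading=315, draw]
REPEAT 2 [
  -- iteration 1/2 --
  RT 45: heading 315 -> 270
  LT 45: heading 270 -> 315
  -- iteration 2/2 --
  RT 45: heading 315 -> 270
  LT 45: heading 270 -> 315
]
PD: pen down
PD: pen down
RT 180: heading 315 -> 135
FD 7.7: (18.667,-4.667) -> (13.222,0.778) [heading=135, draw]
RT 180: heading 135 -> 315
Final: pos=(13.222,0.778), heading=315, 3 segment(s) drawn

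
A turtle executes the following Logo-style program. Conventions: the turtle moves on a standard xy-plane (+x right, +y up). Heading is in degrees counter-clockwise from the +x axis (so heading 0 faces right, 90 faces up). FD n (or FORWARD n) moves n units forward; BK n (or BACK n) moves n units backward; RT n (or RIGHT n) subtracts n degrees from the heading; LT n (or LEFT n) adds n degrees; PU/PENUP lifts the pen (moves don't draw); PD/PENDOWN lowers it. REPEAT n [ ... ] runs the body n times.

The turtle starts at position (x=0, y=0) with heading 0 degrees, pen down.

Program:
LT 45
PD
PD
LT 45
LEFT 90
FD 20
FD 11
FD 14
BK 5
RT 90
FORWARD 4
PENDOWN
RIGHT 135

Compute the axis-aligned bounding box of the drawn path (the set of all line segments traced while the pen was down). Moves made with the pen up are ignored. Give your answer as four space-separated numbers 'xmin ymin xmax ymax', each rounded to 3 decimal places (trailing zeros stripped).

Executing turtle program step by step:
Start: pos=(0,0), heading=0, pen down
LT 45: heading 0 -> 45
PD: pen down
PD: pen down
LT 45: heading 45 -> 90
LT 90: heading 90 -> 180
FD 20: (0,0) -> (-20,0) [heading=180, draw]
FD 11: (-20,0) -> (-31,0) [heading=180, draw]
FD 14: (-31,0) -> (-45,0) [heading=180, draw]
BK 5: (-45,0) -> (-40,0) [heading=180, draw]
RT 90: heading 180 -> 90
FD 4: (-40,0) -> (-40,4) [heading=90, draw]
PD: pen down
RT 135: heading 90 -> 315
Final: pos=(-40,4), heading=315, 5 segment(s) drawn

Segment endpoints: x in {-45, -40, -31, -20, 0}, y in {0, 0, 0, 0, 0, 4}
xmin=-45, ymin=0, xmax=0, ymax=4

Answer: -45 0 0 4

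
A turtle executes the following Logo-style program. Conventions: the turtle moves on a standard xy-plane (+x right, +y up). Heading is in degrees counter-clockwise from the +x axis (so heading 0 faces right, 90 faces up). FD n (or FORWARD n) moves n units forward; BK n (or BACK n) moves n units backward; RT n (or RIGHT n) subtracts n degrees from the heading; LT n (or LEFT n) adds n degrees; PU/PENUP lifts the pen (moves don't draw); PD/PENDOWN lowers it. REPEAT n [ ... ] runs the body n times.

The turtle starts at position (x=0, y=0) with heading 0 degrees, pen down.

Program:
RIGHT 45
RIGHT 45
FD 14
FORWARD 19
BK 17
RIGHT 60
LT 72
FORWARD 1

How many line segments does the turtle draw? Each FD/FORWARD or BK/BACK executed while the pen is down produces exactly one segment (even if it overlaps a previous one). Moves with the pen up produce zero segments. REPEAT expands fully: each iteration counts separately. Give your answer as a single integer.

Answer: 4

Derivation:
Executing turtle program step by step:
Start: pos=(0,0), heading=0, pen down
RT 45: heading 0 -> 315
RT 45: heading 315 -> 270
FD 14: (0,0) -> (0,-14) [heading=270, draw]
FD 19: (0,-14) -> (0,-33) [heading=270, draw]
BK 17: (0,-33) -> (0,-16) [heading=270, draw]
RT 60: heading 270 -> 210
LT 72: heading 210 -> 282
FD 1: (0,-16) -> (0.208,-16.978) [heading=282, draw]
Final: pos=(0.208,-16.978), heading=282, 4 segment(s) drawn
Segments drawn: 4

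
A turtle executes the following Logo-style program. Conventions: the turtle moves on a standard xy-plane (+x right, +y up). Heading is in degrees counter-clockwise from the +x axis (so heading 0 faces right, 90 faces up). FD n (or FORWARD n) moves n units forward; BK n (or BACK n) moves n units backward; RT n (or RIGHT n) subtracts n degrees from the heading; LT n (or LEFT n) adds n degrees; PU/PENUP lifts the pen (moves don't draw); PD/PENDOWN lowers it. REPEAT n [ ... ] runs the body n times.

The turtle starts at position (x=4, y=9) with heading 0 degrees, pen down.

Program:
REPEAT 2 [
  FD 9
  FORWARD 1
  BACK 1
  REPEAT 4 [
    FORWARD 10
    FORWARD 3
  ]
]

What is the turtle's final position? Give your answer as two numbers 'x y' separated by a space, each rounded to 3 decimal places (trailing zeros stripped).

Answer: 126 9

Derivation:
Executing turtle program step by step:
Start: pos=(4,9), heading=0, pen down
REPEAT 2 [
  -- iteration 1/2 --
  FD 9: (4,9) -> (13,9) [heading=0, draw]
  FD 1: (13,9) -> (14,9) [heading=0, draw]
  BK 1: (14,9) -> (13,9) [heading=0, draw]
  REPEAT 4 [
    -- iteration 1/4 --
    FD 10: (13,9) -> (23,9) [heading=0, draw]
    FD 3: (23,9) -> (26,9) [heading=0, draw]
    -- iteration 2/4 --
    FD 10: (26,9) -> (36,9) [heading=0, draw]
    FD 3: (36,9) -> (39,9) [heading=0, draw]
    -- iteration 3/4 --
    FD 10: (39,9) -> (49,9) [heading=0, draw]
    FD 3: (49,9) -> (52,9) [heading=0, draw]
    -- iteration 4/4 --
    FD 10: (52,9) -> (62,9) [heading=0, draw]
    FD 3: (62,9) -> (65,9) [heading=0, draw]
  ]
  -- iteration 2/2 --
  FD 9: (65,9) -> (74,9) [heading=0, draw]
  FD 1: (74,9) -> (75,9) [heading=0, draw]
  BK 1: (75,9) -> (74,9) [heading=0, draw]
  REPEAT 4 [
    -- iteration 1/4 --
    FD 10: (74,9) -> (84,9) [heading=0, draw]
    FD 3: (84,9) -> (87,9) [heading=0, draw]
    -- iteration 2/4 --
    FD 10: (87,9) -> (97,9) [heading=0, draw]
    FD 3: (97,9) -> (100,9) [heading=0, draw]
    -- iteration 3/4 --
    FD 10: (100,9) -> (110,9) [heading=0, draw]
    FD 3: (110,9) -> (113,9) [heading=0, draw]
    -- iteration 4/4 --
    FD 10: (113,9) -> (123,9) [heading=0, draw]
    FD 3: (123,9) -> (126,9) [heading=0, draw]
  ]
]
Final: pos=(126,9), heading=0, 22 segment(s) drawn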